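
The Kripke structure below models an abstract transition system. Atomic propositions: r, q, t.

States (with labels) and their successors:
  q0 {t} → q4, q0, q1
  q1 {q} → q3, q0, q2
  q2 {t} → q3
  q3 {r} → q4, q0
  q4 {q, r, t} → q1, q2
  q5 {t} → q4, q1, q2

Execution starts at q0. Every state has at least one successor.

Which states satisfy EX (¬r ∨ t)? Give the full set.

{q0, q1, q3, q4, q5}

States satisfying ¬r ∨ t: {q0, q1, q2, q4, q5}.
States satisfying EX (¬r ∨ t): {q0, q1, q3, q4, q5}.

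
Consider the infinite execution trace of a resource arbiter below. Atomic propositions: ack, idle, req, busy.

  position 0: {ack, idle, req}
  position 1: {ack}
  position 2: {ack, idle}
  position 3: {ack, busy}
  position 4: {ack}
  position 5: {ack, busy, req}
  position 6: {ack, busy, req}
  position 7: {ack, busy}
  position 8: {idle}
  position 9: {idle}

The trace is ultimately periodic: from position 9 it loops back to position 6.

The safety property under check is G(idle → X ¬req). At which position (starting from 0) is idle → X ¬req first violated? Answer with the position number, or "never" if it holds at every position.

9

Check idle → X ¬req at each position in order: 0 ✓, 1 ✓, 2 ✓, 3 ✓, 4 ✓, 5 ✓, 6 ✓, 7 ✓, 8 ✓.
At position 9 the labels are {idle} and the next position 6 has {ack, busy, req}, so idle → X ¬req is false there. This is the first violation.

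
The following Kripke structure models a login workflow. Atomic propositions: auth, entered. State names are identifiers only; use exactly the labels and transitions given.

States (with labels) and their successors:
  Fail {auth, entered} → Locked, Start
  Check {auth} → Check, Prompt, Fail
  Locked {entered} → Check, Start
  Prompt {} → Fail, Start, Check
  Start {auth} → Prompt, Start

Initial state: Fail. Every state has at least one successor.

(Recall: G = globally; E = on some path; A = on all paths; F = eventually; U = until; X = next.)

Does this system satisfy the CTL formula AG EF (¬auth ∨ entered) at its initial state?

Yes

States satisfying EF (¬auth ∨ entered): {Fail, Check, Locked, Prompt, Start}.
States satisfying AG EF (¬auth ∨ entered): {Fail, Check, Locked, Prompt, Start}.
Every state reachable from Fail satisfies EF (¬auth ∨ entered).
Fail ∈ Sat(AG EF (¬auth ∨ entered)).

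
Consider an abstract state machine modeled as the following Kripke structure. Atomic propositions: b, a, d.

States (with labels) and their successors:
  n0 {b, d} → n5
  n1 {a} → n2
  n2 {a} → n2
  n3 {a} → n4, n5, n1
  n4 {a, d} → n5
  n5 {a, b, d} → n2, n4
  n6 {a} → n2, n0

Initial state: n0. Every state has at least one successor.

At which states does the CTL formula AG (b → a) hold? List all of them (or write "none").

{n1, n2, n3, n4, n5}

States satisfying b → a: {n1, n2, n3, n4, n5, n6}.
States satisfying AG (b → a): {n1, n2, n3, n4, n5}.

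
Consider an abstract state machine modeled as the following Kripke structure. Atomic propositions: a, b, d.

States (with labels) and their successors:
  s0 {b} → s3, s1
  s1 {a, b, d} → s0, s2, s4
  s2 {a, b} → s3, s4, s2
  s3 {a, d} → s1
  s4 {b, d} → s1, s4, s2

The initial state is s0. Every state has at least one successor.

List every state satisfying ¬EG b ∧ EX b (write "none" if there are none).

{s3}

States satisfying b: {s0, s1, s2, s4}.
States satisfying EG b: {s0, s1, s2, s4}.
States satisfying ¬EG b: {s3}.
States satisfying EX b: {s0, s1, s2, s3, s4}.
States satisfying ¬EG b ∧ EX b: {s3}.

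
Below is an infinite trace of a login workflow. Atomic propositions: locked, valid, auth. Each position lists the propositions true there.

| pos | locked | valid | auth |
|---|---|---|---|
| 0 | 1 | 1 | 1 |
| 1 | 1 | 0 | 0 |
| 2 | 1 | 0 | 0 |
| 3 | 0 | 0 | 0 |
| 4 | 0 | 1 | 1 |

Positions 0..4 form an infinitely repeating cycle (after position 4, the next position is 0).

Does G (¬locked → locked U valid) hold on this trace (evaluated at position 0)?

¬locked → locked U valid must hold at every position from 0 onward. It fails at position 3, so G (¬locked → locked U valid) is false.
Positions where ¬locked holds: 3, 4.
Check locked U valid at each: 3→fails, 4→ok.

No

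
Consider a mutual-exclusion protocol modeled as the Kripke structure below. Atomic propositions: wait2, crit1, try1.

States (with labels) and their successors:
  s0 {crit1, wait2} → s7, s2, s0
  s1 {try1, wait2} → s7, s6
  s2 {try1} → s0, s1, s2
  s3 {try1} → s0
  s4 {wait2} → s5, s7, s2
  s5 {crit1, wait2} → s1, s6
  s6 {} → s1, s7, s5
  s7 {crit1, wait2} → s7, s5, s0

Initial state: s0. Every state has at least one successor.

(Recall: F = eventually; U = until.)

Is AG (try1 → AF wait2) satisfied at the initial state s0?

States satisfying try1 → AF wait2: {s0, s1, s3, s4, s5, s6, s7}.
States satisfying AG (try1 → AF wait2): ∅.
s2 is reachable from s0 and violates try1 → AF wait2, so AG fails at s0.
s0 ∉ Sat(AG (try1 → AF wait2)).

Does not hold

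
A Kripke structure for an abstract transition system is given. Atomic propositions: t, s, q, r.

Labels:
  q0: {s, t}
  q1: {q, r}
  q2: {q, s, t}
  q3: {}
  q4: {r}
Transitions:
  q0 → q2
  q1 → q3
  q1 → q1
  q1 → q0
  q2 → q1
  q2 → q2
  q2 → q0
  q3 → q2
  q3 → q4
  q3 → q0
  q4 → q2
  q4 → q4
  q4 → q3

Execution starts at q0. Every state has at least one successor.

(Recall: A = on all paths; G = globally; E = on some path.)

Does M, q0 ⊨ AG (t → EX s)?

States satisfying t → EX s: {q0, q1, q2, q3, q4}.
States satisfying AG (t → EX s): {q0, q1, q2, q3, q4}.
Every state reachable from q0 satisfies t → EX s.
q0 ∈ Sat(AG (t → EX s)).

Satisfied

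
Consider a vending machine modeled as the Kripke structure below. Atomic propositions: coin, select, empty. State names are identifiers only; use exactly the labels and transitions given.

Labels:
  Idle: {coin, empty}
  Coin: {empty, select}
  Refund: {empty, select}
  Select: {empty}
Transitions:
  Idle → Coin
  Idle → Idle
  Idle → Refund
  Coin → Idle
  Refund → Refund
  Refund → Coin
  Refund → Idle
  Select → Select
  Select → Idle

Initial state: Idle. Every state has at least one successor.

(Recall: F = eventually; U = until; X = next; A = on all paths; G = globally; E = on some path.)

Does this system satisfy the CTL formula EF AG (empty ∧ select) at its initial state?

States satisfying AG (empty ∧ select): ∅.
States satisfying EF AG (empty ∧ select): ∅.
No suitable path/successor from Idle witnesses the formula.
Idle ∉ Sat(EF AG (empty ∧ select)).

Does not hold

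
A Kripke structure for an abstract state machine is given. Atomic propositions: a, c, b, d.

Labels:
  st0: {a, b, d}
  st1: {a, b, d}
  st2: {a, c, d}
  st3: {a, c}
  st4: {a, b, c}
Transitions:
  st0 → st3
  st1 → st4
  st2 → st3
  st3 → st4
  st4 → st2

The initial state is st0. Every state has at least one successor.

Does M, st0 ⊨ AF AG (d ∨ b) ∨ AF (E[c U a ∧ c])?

States satisfying AG (d ∨ b): ∅.
States satisfying AF AG (d ∨ b): ∅.
States satisfying E[c U a ∧ c]: {st2, st3, st4}.
States satisfying AF (E[c U a ∧ c]): {st0, st1, st2, st3, st4}.
States satisfying AF AG (d ∨ b) ∨ AF (E[c U a ∧ c]): {st0, st1, st2, st3, st4}.
st0 ∈ Sat(AF AG (d ∨ b) ∨ AF (E[c U a ∧ c])).

Yes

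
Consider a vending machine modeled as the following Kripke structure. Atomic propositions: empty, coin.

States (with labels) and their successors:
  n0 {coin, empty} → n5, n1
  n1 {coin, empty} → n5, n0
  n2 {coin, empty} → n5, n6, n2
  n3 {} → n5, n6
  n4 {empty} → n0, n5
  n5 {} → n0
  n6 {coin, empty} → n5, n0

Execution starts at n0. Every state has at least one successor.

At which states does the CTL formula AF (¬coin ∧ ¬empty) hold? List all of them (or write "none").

States satisfying ¬coin ∧ ¬empty: {n3, n5}.
States satisfying AF (¬coin ∧ ¬empty): {n3, n5}.

{n3, n5}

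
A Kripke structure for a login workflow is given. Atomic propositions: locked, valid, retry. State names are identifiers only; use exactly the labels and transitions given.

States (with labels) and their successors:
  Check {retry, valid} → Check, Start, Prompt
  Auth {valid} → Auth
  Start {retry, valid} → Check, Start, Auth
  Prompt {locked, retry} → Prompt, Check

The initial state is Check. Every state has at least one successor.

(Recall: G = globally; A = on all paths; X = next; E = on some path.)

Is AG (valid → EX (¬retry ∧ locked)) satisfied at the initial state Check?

States satisfying valid → EX (¬retry ∧ locked): {Prompt}.
States satisfying AG (valid → EX (¬retry ∧ locked)): ∅.
Auth is reachable from Check and violates valid → EX (¬retry ∧ locked), so AG fails at Check.
Check ∉ Sat(AG (valid → EX (¬retry ∧ locked))).

Does not hold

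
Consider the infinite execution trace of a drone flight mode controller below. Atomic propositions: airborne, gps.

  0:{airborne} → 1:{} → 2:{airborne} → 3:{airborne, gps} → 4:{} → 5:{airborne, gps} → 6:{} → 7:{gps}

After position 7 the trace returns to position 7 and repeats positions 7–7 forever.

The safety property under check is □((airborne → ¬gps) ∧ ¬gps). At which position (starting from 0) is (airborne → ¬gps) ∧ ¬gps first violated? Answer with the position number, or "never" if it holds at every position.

3

Check (airborne → ¬gps) ∧ ¬gps at each position in order: 0 ✓, 1 ✓, 2 ✓.
At position 3 the labels are {airborne, gps}, so (airborne → ¬gps) ∧ ¬gps is false there. This is the first violation.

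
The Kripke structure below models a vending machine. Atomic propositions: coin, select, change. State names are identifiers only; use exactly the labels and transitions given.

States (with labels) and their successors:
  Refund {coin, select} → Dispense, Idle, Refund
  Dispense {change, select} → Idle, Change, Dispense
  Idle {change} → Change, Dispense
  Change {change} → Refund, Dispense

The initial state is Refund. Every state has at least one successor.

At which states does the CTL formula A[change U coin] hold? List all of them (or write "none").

{Refund}

States satisfying change: {Dispense, Idle, Change}.
States satisfying coin: {Refund}.
States satisfying A[change U coin]: {Refund}.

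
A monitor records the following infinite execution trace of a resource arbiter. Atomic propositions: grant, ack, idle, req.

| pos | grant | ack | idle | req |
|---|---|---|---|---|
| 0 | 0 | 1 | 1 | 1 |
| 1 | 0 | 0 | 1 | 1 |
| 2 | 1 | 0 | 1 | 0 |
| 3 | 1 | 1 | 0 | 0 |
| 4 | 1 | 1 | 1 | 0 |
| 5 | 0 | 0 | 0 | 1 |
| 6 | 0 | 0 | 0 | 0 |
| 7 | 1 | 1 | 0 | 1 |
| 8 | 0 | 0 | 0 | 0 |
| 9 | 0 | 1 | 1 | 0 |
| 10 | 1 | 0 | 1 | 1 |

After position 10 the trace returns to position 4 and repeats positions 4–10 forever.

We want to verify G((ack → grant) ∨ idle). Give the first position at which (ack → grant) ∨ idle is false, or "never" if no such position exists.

never

(ack → grant) ∨ idle holds at every position 0..10, and those are all the positions the trace ever visits, so the invariant G((ack → grant) ∨ idle) is never violated.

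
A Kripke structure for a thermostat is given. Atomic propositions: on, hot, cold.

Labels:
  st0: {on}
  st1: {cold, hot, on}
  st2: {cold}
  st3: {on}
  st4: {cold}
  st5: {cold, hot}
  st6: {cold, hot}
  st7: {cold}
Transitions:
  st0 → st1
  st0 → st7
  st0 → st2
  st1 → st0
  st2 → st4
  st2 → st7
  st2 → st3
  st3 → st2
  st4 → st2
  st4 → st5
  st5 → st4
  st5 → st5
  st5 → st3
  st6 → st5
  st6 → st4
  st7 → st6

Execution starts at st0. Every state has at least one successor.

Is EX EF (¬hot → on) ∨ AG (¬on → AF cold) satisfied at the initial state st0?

States satisfying EF (¬hot → on): {st0, st1, st2, st3, st4, st5, st6, st7}.
States satisfying EX EF (¬hot → on): {st0, st1, st2, st3, st4, st5, st6, st7}.
States satisfying ¬on → AF cold: {st0, st1, st2, st3, st4, st5, st6, st7}.
States satisfying AG (¬on → AF cold): {st0, st1, st2, st3, st4, st5, st6, st7}.
States satisfying EX EF (¬hot → on) ∨ AG (¬on → AF cold): {st0, st1, st2, st3, st4, st5, st6, st7}.
st0 ∈ Sat(EX EF (¬hot → on) ∨ AG (¬on → AF cold)).

Holds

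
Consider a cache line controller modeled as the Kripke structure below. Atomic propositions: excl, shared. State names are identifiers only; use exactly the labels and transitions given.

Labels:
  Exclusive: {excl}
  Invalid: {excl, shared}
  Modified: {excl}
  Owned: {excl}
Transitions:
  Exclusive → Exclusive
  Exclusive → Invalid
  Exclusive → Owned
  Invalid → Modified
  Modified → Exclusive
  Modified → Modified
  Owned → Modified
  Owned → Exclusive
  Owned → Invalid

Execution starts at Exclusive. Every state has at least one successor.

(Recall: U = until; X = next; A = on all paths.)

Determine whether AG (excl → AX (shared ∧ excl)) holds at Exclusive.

No

States satisfying excl → AX (shared ∧ excl): ∅.
States satisfying AG (excl → AX (shared ∧ excl)): ∅.
Exclusive is reachable from Exclusive and violates excl → AX (shared ∧ excl), so AG fails at Exclusive.
Exclusive ∉ Sat(AG (excl → AX (shared ∧ excl))).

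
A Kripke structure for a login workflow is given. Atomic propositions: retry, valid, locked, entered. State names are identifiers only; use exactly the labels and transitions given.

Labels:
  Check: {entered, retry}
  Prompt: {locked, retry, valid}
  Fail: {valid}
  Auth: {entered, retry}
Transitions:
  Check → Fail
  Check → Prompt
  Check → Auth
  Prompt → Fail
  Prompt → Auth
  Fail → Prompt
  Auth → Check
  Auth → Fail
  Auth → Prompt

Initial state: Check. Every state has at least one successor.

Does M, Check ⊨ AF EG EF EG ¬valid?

States satisfying EG EF EG ¬valid: {Check, Prompt, Fail, Auth}.
States satisfying AF EG EF EG ¬valid: {Check, Prompt, Fail, Auth}.
Check ∈ Sat(AF EG EF EG ¬valid).

Satisfied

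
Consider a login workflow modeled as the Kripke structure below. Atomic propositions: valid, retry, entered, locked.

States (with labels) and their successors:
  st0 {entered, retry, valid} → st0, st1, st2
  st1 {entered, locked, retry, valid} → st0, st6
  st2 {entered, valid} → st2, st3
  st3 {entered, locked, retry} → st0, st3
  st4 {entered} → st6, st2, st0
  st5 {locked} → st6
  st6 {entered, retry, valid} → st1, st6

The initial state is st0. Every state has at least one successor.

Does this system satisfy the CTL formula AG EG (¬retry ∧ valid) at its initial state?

No

States satisfying EG (¬retry ∧ valid): {st2}.
States satisfying AG EG (¬retry ∧ valid): ∅.
st0 is reachable from st0 and violates EG (¬retry ∧ valid), so AG fails at st0.
st0 ∉ Sat(AG EG (¬retry ∧ valid)).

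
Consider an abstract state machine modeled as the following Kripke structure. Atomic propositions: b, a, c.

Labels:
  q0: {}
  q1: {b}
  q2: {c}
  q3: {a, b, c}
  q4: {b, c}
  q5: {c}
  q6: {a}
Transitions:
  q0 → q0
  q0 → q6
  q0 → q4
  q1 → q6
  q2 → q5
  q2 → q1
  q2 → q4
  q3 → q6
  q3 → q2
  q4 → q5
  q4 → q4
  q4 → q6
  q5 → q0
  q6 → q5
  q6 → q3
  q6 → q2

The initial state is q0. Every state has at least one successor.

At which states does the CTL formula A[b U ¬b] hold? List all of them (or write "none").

{q0, q1, q2, q3, q5, q6}

States satisfying b: {q1, q3, q4}.
States satisfying ¬b: {q0, q2, q5, q6}.
States satisfying A[b U ¬b]: {q0, q1, q2, q3, q5, q6}.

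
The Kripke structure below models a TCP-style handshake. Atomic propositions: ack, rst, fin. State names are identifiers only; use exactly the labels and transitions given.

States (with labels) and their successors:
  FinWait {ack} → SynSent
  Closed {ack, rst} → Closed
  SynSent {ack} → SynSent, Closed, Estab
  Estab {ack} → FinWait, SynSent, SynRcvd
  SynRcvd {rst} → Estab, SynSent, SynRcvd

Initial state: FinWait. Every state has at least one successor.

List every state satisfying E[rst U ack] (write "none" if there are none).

{FinWait, Closed, SynSent, Estab, SynRcvd}

States satisfying rst: {Closed, SynRcvd}.
States satisfying ack: {FinWait, Closed, SynSent, Estab}.
States satisfying E[rst U ack]: {FinWait, Closed, SynSent, Estab, SynRcvd}.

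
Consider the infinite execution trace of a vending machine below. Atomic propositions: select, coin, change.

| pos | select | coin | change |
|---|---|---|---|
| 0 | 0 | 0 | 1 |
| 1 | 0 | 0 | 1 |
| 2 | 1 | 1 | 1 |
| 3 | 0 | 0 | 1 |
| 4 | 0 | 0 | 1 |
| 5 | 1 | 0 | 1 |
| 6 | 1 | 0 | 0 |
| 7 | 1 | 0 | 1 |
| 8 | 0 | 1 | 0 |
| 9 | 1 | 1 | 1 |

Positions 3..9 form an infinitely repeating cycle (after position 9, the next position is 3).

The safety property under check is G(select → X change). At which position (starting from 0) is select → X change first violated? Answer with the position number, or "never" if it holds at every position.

Check select → X change at each position in order: 0 ✓, 1 ✓, 2 ✓, 3 ✓, 4 ✓.
At position 5 the labels are {change, select} and the next position 6 has {select}, so select → X change is false there. This is the first violation.

5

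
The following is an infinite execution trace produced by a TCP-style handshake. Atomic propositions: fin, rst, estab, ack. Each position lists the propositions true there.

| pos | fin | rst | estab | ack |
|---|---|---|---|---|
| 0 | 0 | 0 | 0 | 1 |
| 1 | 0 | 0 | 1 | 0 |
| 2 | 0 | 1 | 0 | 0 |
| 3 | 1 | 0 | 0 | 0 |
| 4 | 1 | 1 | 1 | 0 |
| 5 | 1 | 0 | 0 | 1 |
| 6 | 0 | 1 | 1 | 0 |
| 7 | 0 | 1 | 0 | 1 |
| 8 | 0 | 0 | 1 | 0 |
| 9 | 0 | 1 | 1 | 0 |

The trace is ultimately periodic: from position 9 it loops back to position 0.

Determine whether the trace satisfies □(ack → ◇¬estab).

ack → ◇¬estab holds at every position 0..9, and those are all positions ever visited, so □(ack → ◇¬estab) holds.
Positions where ack holds: 0, 5, 7.
Check ◇¬estab at each: 0→ok, 5→ok, 7→ok.

Satisfied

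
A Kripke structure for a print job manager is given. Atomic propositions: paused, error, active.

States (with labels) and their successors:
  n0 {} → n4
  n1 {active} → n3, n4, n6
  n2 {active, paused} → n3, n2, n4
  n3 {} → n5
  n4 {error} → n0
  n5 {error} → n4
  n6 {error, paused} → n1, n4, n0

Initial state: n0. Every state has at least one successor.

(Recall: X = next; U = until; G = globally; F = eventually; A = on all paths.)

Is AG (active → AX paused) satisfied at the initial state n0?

Yes

States satisfying active → AX paused: {n0, n3, n4, n5, n6}.
States satisfying AG (active → AX paused): {n0, n3, n4, n5}.
Every state reachable from n0 satisfies active → AX paused.
n0 ∈ Sat(AG (active → AX paused)).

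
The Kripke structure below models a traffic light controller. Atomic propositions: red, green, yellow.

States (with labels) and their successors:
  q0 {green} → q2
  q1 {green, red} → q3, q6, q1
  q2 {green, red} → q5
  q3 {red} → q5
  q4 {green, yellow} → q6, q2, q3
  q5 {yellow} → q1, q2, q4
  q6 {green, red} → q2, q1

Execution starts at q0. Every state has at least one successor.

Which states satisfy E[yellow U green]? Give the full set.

{q0, q1, q2, q4, q5, q6}

States satisfying yellow: {q4, q5}.
States satisfying green: {q0, q1, q2, q4, q6}.
States satisfying E[yellow U green]: {q0, q1, q2, q4, q5, q6}.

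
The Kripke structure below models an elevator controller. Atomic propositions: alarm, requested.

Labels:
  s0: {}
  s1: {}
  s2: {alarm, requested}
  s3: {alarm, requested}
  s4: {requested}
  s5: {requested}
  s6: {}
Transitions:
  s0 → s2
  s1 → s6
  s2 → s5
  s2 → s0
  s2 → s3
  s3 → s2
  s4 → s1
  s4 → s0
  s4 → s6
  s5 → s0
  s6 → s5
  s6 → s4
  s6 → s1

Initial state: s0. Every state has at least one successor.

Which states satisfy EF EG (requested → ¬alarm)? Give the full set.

States satisfying EG (requested → ¬alarm): {s1, s4, s6}.
States satisfying EF EG (requested → ¬alarm): {s1, s4, s6}.

{s1, s4, s6}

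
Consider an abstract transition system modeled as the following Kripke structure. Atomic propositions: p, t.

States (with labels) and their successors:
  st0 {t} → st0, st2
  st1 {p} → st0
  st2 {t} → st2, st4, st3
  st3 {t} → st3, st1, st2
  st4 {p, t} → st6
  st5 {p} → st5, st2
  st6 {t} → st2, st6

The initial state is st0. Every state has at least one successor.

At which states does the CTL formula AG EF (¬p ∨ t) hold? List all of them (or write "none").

States satisfying EF (¬p ∨ t): {st0, st1, st2, st3, st4, st5, st6}.
States satisfying AG EF (¬p ∨ t): {st0, st1, st2, st3, st4, st5, st6}.

{st0, st1, st2, st3, st4, st5, st6}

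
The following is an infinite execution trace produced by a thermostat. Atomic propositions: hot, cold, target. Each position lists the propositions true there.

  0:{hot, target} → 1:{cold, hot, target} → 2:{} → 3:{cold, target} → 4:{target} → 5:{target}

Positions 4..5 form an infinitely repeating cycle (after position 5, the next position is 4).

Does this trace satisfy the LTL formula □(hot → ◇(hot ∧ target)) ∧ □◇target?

Holds

hot → ◇(hot ∧ target) holds at every position 0..5, and those are all positions ever visited, so □(hot → ◇(hot ∧ target)) holds.
Positions where hot holds: 0, 1.
Check ◇(hot ∧ target) at each: 0→ok, 1→ok.
◇target holds at every position 0..5, and those are all positions ever visited, so □◇target holds.
At position 0: □(hot → ◇(hot ∧ target)) is true; □◇target is true; so □(hot → ◇(hot ∧ target)) ∧ □◇target is true.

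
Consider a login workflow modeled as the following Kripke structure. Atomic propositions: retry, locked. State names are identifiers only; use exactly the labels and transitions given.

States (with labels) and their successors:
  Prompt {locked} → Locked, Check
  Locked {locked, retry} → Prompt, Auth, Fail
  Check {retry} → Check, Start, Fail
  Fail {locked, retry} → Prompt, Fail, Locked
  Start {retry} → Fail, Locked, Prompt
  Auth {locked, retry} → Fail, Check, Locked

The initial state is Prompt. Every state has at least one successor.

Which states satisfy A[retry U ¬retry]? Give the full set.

States satisfying retry: {Locked, Check, Fail, Start, Auth}.
States satisfying ¬retry: {Prompt}.
States satisfying A[retry U ¬retry]: {Prompt}.

{Prompt}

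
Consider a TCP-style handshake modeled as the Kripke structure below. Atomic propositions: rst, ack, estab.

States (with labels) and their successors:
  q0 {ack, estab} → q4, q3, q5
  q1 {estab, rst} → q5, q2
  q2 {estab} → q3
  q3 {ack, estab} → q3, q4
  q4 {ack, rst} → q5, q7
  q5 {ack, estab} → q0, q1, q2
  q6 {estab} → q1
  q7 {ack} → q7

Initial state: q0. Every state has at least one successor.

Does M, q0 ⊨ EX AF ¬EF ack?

Does not hold

States satisfying AF ¬EF ack: ∅.
States satisfying EX AF ¬EF ack: ∅.
No suitable path/successor from q0 witnesses the formula.
q0 ∉ Sat(EX AF ¬EF ack).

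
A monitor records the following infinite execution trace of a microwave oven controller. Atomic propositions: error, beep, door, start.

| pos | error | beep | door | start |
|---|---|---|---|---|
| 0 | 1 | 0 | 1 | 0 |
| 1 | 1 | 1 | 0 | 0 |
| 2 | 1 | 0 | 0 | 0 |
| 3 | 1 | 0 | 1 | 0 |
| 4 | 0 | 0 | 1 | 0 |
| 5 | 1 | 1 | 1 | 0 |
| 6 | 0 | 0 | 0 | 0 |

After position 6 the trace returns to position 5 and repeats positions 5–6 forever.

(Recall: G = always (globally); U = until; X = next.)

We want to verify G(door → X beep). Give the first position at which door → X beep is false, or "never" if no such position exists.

Check door → X beep at each position in order: 0 ✓, 1 ✓, 2 ✓.
At position 3 the labels are {door, error} and the next position 4 has {door}, so door → X beep is false there. This is the first violation.

3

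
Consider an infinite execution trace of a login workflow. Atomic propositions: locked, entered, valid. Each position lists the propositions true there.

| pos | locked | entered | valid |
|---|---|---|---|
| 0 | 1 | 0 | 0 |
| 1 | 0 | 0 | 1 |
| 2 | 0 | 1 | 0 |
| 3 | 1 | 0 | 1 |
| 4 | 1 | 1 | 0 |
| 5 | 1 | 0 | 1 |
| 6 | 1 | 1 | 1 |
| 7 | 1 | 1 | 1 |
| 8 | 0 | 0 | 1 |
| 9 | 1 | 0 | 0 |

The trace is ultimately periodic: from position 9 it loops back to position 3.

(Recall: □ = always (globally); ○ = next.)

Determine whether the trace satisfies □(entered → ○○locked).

Does not hold

entered → ○○locked must hold at every position from 0 onward. It fails at position 6, so □(entered → ○○locked) is false.
Positions where entered holds: 2, 4, 6, 7.
Check ○○locked at each: 2→ok, 4→ok, 6→fails, 7→ok.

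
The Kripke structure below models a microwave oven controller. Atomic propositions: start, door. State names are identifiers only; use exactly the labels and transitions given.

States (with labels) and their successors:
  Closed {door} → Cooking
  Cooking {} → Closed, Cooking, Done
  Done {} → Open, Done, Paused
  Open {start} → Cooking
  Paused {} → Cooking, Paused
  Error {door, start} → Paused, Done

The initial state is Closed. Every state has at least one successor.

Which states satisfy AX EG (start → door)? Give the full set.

States satisfying EG (start → door): {Closed, Cooking, Done, Paused, Error}.
States satisfying AX EG (start → door): {Closed, Cooking, Open, Paused, Error}.

{Closed, Cooking, Open, Paused, Error}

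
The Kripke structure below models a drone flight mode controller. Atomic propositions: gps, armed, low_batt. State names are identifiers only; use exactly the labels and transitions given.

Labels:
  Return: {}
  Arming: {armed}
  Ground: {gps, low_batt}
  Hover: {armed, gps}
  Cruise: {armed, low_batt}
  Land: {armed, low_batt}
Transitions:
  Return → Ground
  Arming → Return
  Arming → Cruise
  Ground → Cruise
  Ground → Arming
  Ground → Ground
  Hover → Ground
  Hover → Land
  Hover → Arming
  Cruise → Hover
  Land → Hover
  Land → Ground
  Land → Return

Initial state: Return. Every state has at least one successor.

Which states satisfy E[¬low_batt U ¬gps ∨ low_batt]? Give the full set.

{Return, Arming, Ground, Hover, Cruise, Land}

States satisfying ¬low_batt: {Return, Arming, Hover}.
States satisfying ¬gps ∨ low_batt: {Return, Arming, Ground, Cruise, Land}.
States satisfying E[¬low_batt U ¬gps ∨ low_batt]: {Return, Arming, Ground, Hover, Cruise, Land}.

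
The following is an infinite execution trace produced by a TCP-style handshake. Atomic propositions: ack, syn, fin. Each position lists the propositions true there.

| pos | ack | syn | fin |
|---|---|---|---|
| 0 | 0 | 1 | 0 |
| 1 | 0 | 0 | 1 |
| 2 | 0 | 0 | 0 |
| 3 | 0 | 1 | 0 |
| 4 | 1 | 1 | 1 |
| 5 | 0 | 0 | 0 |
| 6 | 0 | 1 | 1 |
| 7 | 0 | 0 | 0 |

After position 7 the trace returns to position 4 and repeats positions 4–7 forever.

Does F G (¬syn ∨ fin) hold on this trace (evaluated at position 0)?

Satisfied

G (¬syn ∨ fin) holds at position 4, which is reachable from 0, so F G (¬syn ∨ fin) holds.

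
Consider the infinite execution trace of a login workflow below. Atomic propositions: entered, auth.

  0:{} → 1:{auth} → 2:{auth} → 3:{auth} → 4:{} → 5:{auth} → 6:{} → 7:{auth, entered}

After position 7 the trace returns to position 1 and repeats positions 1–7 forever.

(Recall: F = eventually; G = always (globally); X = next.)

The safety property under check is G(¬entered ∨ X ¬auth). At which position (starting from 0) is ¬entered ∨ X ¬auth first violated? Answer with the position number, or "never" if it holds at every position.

7

Check ¬entered ∨ X ¬auth at each position in order: 0 ✓, 1 ✓, 2 ✓, 3 ✓, 4 ✓, 5 ✓, 6 ✓.
At position 7 the labels are {auth, entered} and the next position 1 has {auth}, so ¬entered ∨ X ¬auth is false there. This is the first violation.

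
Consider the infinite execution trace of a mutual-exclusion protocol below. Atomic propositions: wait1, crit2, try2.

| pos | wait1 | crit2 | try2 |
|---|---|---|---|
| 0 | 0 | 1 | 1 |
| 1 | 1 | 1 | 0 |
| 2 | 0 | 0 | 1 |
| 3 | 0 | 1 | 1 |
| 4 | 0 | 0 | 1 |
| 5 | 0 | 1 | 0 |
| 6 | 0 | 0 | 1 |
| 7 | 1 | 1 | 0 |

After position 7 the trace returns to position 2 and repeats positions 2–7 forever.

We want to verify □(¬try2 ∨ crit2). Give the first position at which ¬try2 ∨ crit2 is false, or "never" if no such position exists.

Check ¬try2 ∨ crit2 at each position in order: 0 ✓, 1 ✓.
At position 2 the labels are {try2}, so ¬try2 ∨ crit2 is false there. This is the first violation.

2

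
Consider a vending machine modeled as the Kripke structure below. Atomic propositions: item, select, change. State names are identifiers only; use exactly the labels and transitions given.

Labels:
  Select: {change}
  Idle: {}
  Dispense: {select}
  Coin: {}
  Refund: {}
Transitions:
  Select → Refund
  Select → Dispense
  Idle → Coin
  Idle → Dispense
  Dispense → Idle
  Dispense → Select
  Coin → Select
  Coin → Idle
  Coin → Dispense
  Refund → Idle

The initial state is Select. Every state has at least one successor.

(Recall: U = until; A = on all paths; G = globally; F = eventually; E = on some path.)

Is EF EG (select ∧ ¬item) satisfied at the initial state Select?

States satisfying EG (select ∧ ¬item): ∅.
States satisfying EF EG (select ∧ ¬item): ∅.
No suitable path/successor from Select witnesses the formula.
Select ∉ Sat(EF EG (select ∧ ¬item)).

Violated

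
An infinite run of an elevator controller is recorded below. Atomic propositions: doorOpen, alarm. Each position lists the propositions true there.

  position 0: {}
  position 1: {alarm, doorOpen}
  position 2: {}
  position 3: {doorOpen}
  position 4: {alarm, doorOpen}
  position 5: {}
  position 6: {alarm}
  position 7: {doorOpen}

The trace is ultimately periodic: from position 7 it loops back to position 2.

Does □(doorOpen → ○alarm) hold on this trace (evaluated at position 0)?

doorOpen → ○alarm must hold at every position from 0 onward. It fails at position 1, so □(doorOpen → ○alarm) is false.
Positions where doorOpen holds: 1, 3, 4, 7.
Check ○alarm at each: 1→fails, 3→ok, 4→fails, 7→fails.

Does not hold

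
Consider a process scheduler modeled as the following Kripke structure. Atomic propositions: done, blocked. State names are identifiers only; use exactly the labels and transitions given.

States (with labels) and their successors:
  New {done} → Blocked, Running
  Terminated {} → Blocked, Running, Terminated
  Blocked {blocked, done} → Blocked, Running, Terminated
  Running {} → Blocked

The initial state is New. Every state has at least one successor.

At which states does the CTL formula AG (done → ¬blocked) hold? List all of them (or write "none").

none

States satisfying done → ¬blocked: {New, Terminated, Running}.
States satisfying AG (done → ¬blocked): ∅.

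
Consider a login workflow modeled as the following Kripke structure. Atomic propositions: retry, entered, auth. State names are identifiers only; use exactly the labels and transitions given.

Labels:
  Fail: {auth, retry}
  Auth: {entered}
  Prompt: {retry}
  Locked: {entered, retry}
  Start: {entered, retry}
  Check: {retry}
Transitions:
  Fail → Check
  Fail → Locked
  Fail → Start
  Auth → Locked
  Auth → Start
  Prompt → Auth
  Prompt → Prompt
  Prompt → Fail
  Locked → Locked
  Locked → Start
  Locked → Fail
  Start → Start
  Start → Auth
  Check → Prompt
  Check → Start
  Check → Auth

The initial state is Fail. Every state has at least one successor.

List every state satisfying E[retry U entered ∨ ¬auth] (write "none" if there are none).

{Fail, Auth, Prompt, Locked, Start, Check}

States satisfying retry: {Fail, Prompt, Locked, Start, Check}.
States satisfying entered ∨ ¬auth: {Auth, Prompt, Locked, Start, Check}.
States satisfying E[retry U entered ∨ ¬auth]: {Fail, Auth, Prompt, Locked, Start, Check}.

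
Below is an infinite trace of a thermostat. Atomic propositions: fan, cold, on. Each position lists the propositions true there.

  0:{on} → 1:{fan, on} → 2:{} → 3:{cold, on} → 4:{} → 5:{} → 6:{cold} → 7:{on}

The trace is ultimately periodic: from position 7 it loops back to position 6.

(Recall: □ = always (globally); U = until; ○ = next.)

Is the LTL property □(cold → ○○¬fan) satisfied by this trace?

Yes

cold → ○○¬fan holds at every position 0..7, and those are all positions ever visited, so □(cold → ○○¬fan) holds.
Positions where cold holds: 3, 6.
Check ○○¬fan at each: 3→ok, 6→ok.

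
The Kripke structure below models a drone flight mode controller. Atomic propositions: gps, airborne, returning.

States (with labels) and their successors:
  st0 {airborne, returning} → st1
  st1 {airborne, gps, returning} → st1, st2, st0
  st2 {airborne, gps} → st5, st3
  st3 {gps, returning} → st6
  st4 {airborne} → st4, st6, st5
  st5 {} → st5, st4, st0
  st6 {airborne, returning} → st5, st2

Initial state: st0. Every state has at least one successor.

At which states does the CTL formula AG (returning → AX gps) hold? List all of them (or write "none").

none

States satisfying returning → AX gps: {st0, st2, st4, st5}.
States satisfying AG (returning → AX gps): ∅.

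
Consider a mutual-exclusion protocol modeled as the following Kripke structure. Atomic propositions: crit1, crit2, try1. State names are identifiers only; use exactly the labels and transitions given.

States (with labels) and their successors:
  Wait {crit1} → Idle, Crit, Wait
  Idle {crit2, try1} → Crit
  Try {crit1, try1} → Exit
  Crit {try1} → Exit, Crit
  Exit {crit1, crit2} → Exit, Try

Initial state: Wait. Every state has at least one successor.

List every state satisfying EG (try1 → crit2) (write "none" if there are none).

{Wait, Exit}

States satisfying try1 → crit2: {Wait, Idle, Exit}.
States satisfying EG (try1 → crit2): {Wait, Exit}.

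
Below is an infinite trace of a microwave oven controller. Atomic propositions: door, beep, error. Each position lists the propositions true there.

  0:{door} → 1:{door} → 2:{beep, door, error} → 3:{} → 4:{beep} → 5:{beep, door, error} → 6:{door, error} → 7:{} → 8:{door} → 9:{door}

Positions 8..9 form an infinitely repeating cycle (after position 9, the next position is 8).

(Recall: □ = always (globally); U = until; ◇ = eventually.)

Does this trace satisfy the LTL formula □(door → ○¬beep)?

Violated

door → ○¬beep must hold at every position from 0 onward. It fails at position 1, so □(door → ○¬beep) is false.
Positions where door holds: 0, 1, 2, 5, 6, 8, 9.
Check ○¬beep at each: 0→ok, 1→fails, 2→ok, 5→ok, 6→ok, 8→ok, 9→ok.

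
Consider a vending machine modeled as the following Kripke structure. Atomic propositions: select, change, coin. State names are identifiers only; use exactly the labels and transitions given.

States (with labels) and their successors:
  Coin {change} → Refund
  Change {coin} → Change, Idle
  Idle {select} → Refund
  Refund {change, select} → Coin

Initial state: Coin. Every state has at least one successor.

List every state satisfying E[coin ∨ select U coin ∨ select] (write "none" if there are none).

{Change, Idle, Refund}

States satisfying coin ∨ select: {Change, Idle, Refund}.
States satisfying E[coin ∨ select U coin ∨ select]: {Change, Idle, Refund}.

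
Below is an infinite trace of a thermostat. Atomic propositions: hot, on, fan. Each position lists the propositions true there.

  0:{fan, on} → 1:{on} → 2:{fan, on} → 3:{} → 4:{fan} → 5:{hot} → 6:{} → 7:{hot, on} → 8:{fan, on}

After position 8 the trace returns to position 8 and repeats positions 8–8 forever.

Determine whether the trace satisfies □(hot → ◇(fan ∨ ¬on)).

hot → ◇(fan ∨ ¬on) holds at every position 0..8, and those are all positions ever visited, so □(hot → ◇(fan ∨ ¬on)) holds.
Positions where hot holds: 5, 7.
Check ◇(fan ∨ ¬on) at each: 5→ok, 7→ok.

Satisfied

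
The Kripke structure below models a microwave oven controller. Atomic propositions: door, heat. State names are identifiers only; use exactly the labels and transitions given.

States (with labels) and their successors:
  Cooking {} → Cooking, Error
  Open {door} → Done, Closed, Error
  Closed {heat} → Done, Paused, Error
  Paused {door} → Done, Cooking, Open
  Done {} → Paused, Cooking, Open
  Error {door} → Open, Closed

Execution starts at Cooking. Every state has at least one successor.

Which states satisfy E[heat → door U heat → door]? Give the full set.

States satisfying heat → door: {Cooking, Open, Paused, Done, Error}.
States satisfying E[heat → door U heat → door]: {Cooking, Open, Paused, Done, Error}.

{Cooking, Open, Paused, Done, Error}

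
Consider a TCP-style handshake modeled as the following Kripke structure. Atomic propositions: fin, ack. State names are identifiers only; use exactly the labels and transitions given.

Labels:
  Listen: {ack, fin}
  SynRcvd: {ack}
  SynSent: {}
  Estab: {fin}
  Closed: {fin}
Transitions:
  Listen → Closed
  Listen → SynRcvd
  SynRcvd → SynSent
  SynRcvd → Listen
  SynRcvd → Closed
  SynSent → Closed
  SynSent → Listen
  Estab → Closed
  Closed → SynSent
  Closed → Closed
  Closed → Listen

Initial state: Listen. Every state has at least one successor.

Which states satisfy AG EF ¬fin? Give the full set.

{Listen, SynRcvd, SynSent, Estab, Closed}

States satisfying EF ¬fin: {Listen, SynRcvd, SynSent, Estab, Closed}.
States satisfying AG EF ¬fin: {Listen, SynRcvd, SynSent, Estab, Closed}.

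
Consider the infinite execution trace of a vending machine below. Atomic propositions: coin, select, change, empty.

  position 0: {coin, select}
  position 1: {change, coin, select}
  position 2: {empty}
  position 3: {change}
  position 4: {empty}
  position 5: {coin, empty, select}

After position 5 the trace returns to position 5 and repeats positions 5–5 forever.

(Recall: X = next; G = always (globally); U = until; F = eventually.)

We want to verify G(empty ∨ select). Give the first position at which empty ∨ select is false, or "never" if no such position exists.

3

Check empty ∨ select at each position in order: 0 ✓, 1 ✓, 2 ✓.
At position 3 the labels are {change}, so empty ∨ select is false there. This is the first violation.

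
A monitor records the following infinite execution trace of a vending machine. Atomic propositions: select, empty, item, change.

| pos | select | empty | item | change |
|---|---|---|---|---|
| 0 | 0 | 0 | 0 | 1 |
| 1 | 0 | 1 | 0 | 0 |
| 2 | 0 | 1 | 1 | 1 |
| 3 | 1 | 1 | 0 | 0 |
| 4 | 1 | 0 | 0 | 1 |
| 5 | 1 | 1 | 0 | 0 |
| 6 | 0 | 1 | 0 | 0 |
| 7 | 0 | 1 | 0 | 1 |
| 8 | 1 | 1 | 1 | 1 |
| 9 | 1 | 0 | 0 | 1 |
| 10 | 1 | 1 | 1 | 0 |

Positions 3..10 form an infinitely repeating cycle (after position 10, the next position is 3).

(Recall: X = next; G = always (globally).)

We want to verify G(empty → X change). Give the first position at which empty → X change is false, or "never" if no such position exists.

2

Check empty → X change at each position in order: 0 ✓, 1 ✓.
At position 2 the labels are {change, empty, item} and the next position 3 has {empty, select}, so empty → X change is false there. This is the first violation.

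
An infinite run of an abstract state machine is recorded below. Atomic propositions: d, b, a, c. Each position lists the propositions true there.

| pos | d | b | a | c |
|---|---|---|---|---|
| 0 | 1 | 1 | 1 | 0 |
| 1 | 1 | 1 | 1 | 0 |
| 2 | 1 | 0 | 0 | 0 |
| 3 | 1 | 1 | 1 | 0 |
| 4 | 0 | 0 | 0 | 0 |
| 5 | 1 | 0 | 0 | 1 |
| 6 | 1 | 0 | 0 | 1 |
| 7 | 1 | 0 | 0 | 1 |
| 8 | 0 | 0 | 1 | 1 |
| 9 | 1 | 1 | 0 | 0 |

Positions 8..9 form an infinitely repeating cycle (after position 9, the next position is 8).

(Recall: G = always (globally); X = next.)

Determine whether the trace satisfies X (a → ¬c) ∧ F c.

The position after 0 is 1; a → ¬c is true there.
c holds at position 5, which is reachable from 0, so F c holds.
At position 0: X (a → ¬c) is true; F c is true; so X (a → ¬c) ∧ F c is true.

Holds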